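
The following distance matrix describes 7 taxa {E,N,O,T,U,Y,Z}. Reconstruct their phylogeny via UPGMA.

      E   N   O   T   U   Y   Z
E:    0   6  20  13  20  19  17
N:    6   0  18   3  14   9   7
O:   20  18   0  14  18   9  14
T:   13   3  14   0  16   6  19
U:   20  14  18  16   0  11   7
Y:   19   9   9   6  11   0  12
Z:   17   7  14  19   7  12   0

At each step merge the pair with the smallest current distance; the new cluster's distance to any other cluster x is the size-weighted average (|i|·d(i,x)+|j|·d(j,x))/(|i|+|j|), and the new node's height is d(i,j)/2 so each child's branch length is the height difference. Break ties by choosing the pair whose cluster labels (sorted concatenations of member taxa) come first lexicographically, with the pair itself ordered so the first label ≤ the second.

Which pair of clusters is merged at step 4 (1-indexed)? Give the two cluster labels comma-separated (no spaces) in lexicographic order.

E,NTY

step 1: merge (N,T) at d=3; branch lengths N→3/2, T→3/2; new cluster NT
  updated: d(E,NT)=19/2, d(NT,O)=16, d(NT,U)=15, d(NT,Y)=15/2, d(NT,Z)=13
step 2: merge (U,Z) at d=7; branch lengths U→7/2, Z→7/2; new cluster UZ
  updated: d(E,UZ)=37/2, d(NT,UZ)=14, d(O,UZ)=16, d(UZ,Y)=23/2
step 3: merge (NT,Y) at d=15/2; branch lengths NT→9/4, Y→15/4; new cluster NTY
  updated: d(E,NTY)=38/3, d(NTY,O)=41/3, d(NTY,UZ)=79/6
step 4: merge (E,NTY) at d=38/3; branch lengths E→19/3, NTY→31/12; new cluster ENTY
  updated: d(ENTY,O)=61/4, d(ENTY,UZ)=29/2
step 5: merge (ENTY,UZ) at d=29/2; branch lengths ENTY→11/12, UZ→15/4; new cluster ENTUYZ
  updated: d(ENTUYZ,O)=31/2
step 6: merge (ENTUYZ,O) at d=31/2; branch lengths ENTUYZ→1/2, O→31/4; new cluster ENOTUYZ
final tree: (((E:19/3,((N:3/2,T:3/2):9/4,Y:15/4):31/12):11/12,(U:7/2,Z:7/2):15/4):1/2,O:31/4)
total length: 227/6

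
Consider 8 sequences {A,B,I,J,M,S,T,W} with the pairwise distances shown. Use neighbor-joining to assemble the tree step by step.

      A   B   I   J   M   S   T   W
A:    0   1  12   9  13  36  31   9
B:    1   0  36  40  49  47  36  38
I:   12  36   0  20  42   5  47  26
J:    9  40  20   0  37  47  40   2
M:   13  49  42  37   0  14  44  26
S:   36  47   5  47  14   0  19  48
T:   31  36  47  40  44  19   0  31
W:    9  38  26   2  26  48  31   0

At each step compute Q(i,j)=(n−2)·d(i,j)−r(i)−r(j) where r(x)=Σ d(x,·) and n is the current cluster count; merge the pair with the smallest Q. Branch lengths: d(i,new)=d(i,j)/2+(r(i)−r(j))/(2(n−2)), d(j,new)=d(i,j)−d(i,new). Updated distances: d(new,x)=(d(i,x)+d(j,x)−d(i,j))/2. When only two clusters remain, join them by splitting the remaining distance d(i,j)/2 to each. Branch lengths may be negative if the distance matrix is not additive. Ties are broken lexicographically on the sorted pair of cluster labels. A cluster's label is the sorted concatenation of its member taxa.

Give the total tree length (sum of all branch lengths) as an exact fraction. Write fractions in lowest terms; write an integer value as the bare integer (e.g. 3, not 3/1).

1325/16

iteration 1: select I,S (d=5, Q=-374); attach at lengths (1/6, 29/6); label the merged cluster IS
  updated: d(A,IS)=43/2, d(B,IS)=39, d(IS,J)=31, d(IS,M)=51/2, d(IS,T)=61/2, d(IS,W)=69/2
iteration 2: select J,W (d=2, Q=-579/2); attach at lengths (57/20, -17/20); label the merged cluster JW
  updated: d(A,JW)=8, d(B,JW)=38, d(IS,JW)=127/4, d(JW,M)=61/2, d(JW,T)=69/2
iteration 3: select A,B (d=1, Q=-467/2); attach at lengths (-169/16, 185/16); label the merged cluster AB
  updated: d(AB,IS)=119/4, d(AB,JW)=45/2, d(AB,M)=61/2, d(AB,T)=33
iteration 4: select IS,M (d=51/2, Q=-343/2); attach at lengths (127/12, 179/12); label the merged cluster IMS
  updated: d(AB,IMS)=139/8, d(IMS,JW)=147/8, d(IMS,T)=49/2
iteration 5: select AB,JW (d=45/2, Q=-413/4); attach at lengths (85/8, 95/8); label the merged cluster ABJW
  updated: d(ABJW,IMS)=53/8, d(ABJW,T)=45/2
iteration 6: select ABJW,IMS (d=53/8, Q=-429/8); attach at lengths (37/16, 69/16); label the merged cluster ABIJMSW
  updated: d(ABIJMSW,T)=323/16
iteration 7: select ABIJMSW,T (d=323/16); attach at lengths (323/32, 323/32); label the merged cluster ABIJMSTW
final tree: ((((A:-169/16,B:185/16):85/8,(J:57/20,W:-17/20):95/8):37/16,((I:1/6,S:29/6):127/12,M:179/12):69/16):323/32,T:323/32)
total length: 1325/16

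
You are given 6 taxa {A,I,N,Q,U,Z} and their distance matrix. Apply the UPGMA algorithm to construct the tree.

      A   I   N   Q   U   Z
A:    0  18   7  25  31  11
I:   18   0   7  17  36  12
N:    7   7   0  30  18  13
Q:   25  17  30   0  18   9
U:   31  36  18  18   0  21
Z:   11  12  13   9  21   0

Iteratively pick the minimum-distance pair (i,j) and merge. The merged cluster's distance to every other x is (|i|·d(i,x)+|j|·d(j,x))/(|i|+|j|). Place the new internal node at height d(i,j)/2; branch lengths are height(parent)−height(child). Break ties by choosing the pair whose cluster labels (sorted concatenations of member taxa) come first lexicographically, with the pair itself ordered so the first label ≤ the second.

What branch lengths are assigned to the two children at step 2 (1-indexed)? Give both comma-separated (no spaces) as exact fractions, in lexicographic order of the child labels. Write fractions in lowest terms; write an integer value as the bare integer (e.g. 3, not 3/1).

9/2,9/2

iteration 1: select A,N (d=7); attach at lengths (7/2, 7/2); label the merged cluster AN
  updated: d(AN,I)=25/2, d(AN,Q)=55/2, d(AN,U)=49/2, d(AN,Z)=12
iteration 2: select Q,Z (d=9); attach at lengths (9/2, 9/2); label the merged cluster QZ
  updated: d(AN,QZ)=79/4, d(I,QZ)=29/2, d(QZ,U)=39/2
iteration 3: select AN,I (d=25/2); attach at lengths (11/4, 25/4); label the merged cluster AIN
  updated: d(AIN,QZ)=18, d(AIN,U)=85/3
iteration 4: select AIN,QZ (d=18); attach at lengths (11/4, 9/2); label the merged cluster AINQZ
  updated: d(AINQZ,U)=124/5
iteration 5: select AINQZ,U (d=124/5); attach at lengths (17/5, 62/5); label the merged cluster AINQUZ
final tree: ((((A:7/2,N:7/2):11/4,I:25/4):11/4,(Q:9/2,Z:9/2):9/2):17/5,U:62/5)
total length: 961/20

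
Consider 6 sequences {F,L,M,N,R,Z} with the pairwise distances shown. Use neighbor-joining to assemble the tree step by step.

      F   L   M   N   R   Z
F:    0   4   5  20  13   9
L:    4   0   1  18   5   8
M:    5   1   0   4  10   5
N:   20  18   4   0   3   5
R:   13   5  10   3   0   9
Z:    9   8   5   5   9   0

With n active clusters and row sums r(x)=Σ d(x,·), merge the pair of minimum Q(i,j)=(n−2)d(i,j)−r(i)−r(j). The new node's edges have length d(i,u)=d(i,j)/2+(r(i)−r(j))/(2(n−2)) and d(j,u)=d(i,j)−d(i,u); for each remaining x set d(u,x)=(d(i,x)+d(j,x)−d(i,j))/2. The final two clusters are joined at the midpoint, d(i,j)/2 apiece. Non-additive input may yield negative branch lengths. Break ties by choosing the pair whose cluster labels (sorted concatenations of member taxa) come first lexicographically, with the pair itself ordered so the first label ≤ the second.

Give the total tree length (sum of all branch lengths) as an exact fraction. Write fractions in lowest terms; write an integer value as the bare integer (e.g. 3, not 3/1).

137/8

1. join N+R (d=3, Q=-78) ⇒ NR; edges |N|=11/4, |R|=1/4
  updated: d(F,NR)=15, d(L,NR)=10, d(M,NR)=11/2, d(NR,Z)=11/2
2. join NR+Z (d=11/2, Q=-47) ⇒ NRZ; edges |NR|=25/6, |Z|=4/3
  updated: d(F,NRZ)=37/4, d(L,NRZ)=25/4, d(M,NRZ)=5/2
3. join F+L (d=4, Q=-43/2) ⇒ FL; edges |F|=15/4, |L|=1/4
  updated: d(FL,M)=1, d(FL,NRZ)=23/4
4. join FL+M (d=1, Q=-37/4) ⇒ FLM; edges |FL|=17/8, |M|=-9/8
  updated: d(FLM,NRZ)=29/8
5. join FLM+NRZ (d=29/8) ⇒ FLMNRZ; edges |FLM|=29/16, |NRZ|=29/16
final tree: (((F:15/4,L:1/4):17/8,M:-9/8):29/16,((N:11/4,R:1/4):25/6,Z:4/3):29/16)
total length: 137/8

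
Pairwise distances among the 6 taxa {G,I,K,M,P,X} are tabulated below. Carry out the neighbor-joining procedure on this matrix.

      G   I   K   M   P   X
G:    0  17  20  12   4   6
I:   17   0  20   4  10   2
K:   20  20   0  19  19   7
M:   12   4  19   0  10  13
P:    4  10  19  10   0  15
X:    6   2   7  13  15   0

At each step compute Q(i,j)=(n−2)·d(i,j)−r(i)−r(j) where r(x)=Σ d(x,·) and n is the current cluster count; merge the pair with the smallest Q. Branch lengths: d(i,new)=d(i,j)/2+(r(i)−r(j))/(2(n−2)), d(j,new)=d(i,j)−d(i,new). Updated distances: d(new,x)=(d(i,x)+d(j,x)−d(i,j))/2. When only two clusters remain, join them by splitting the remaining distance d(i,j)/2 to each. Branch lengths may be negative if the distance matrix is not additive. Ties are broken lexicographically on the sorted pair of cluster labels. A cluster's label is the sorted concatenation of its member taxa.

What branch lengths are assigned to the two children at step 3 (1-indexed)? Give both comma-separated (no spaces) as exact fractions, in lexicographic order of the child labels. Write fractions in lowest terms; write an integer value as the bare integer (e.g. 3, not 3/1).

iteration 1: select G,P (d=4, Q=-101); attach at lengths (17/8, 15/8); label the merged cluster GP
  updated: d(GP,I)=23/2, d(GP,K)=35/2, d(GP,M)=9, d(GP,X)=17/2
iteration 2: select K,X (d=7, Q=-73); attach at lengths (9, -2); label the merged cluster KX
  updated: d(GP,KX)=19/2, d(I,KX)=15/2, d(KX,M)=25/2
iteration 3: select GP,KX (d=19/2, Q=-81/2); attach at lengths (39/8, 37/8); label the merged cluster GKPX
  updated: d(GKPX,I)=19/4, d(GKPX,M)=6
iteration 4: select GKPX,I (d=19/4, Q=-59/4); attach at lengths (27/8, 11/8); label the merged cluster GIKPX
  updated: d(GIKPX,M)=21/8
iteration 5: select GIKPX,M (d=21/8); attach at lengths (21/16, 21/16); label the merged cluster GIKMPX
final tree: ((((G:17/8,P:15/8):39/8,(K:9,X:-2):37/8):27/8,I:11/8):21/16,M:21/16)
total length: 223/8

39/8,37/8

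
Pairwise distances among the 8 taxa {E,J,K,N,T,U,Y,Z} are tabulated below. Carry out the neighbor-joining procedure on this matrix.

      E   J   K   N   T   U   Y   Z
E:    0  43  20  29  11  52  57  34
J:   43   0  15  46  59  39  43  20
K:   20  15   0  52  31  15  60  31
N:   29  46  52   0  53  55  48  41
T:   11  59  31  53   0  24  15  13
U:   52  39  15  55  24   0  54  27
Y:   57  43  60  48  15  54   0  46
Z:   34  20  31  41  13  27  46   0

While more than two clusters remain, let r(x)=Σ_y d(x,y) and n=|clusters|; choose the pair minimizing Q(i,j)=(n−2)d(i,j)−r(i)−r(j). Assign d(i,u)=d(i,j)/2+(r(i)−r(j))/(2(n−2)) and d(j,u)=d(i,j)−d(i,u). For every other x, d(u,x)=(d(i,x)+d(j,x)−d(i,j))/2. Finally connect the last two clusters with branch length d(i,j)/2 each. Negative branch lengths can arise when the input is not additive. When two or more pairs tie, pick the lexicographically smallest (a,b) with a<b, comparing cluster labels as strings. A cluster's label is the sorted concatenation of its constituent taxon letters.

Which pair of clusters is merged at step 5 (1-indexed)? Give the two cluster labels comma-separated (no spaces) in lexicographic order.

ENTY,Z

iteration 1: select T,Y (d=15, Q=-439); attach at lengths (-9/4, 69/4); label the merged cluster TY
  updated: d(E,TY)=53/2, d(J,TY)=87/2, d(K,TY)=38, d(N,TY)=43, d(TY,U)=63/2, d(TY,Z)=22
iteration 2: select E,N (d=29, Q=-651/2); attach at lengths (167/20, 413/20); label the merged cluster EN
  updated: d(EN,J)=30, d(EN,K)=43/2, d(EN,TY)=81/4, d(EN,U)=39, d(EN,Z)=23
iteration 3: select K,U (d=15, Q=-212); attach at lengths (29/8, 91/8); label the merged cluster KU
  updated: d(EN,KU)=91/4, d(J,KU)=39/2, d(KU,TY)=109/4, d(KU,Z)=43/2
iteration 4: select EN,TY (d=81/4, Q=-593/4); attach at lengths (175/24, 311/24); label the merged cluster ENTY
  updated: d(ENTY,J)=213/8, d(ENTY,KU)=119/8, d(ENTY,Z)=99/8
iteration 5: select ENTY,Z (d=99/8, Q=-83); attach at lengths (99/16, 99/16); label the merged cluster ENTYZ
  updated: d(ENTYZ,J)=137/8, d(ENTYZ,KU)=12
iteration 6: select ENTYZ,J (d=137/8, Q=-389/8); attach at lengths (77/16, 197/16); label the merged cluster EJNTYZ
  updated: d(EJNTYZ,KU)=115/16
iteration 7: select EJNTYZ,KU (d=115/16); attach at lengths (115/32, 115/32); label the merged cluster EJKNTUYZ
final tree: (((((E:167/20,N:413/20):175/24,(T:-9/4,Y:69/4):311/24):99/16,Z:99/16):77/16,J:197/16):115/32,(K:29/8,U:91/8):115/32)
total length: 1855/16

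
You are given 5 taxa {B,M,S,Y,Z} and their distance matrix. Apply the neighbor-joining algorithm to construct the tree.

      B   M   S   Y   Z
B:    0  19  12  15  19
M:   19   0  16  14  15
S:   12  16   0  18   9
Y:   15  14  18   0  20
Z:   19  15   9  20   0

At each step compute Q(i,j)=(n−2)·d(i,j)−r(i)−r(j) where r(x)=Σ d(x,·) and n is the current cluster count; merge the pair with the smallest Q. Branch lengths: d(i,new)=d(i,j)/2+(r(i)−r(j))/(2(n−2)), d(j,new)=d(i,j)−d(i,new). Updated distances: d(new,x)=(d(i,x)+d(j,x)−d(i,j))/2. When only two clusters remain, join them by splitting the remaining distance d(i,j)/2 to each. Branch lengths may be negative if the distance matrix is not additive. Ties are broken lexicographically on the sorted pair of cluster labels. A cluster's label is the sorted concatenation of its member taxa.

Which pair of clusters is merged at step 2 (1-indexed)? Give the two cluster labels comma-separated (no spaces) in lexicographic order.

1. join S+Z (d=9, Q=-91) ⇒ SZ; edges |S|=19/6, |Z|=35/6
  updated: d(B,SZ)=11, d(M,SZ)=11, d(SZ,Y)=29/2
2. join B+SZ (d=11, Q=-119/2) ⇒ BSZ; edges |B|=61/8, |SZ|=27/8
  updated: d(BSZ,M)=19/2, d(BSZ,Y)=37/4
3. join BSZ+M (d=19/2, Q=-131/4) ⇒ BMSZ; edges |BSZ|=19/8, |M|=57/8
  updated: d(BMSZ,Y)=55/8
4. join BMSZ+Y (d=55/8) ⇒ BMSYZ; edges |BMSZ|=55/16, |Y|=55/16
final tree: (((B:61/8,(S:19/6,Z:35/6):27/8):19/8,M:57/8):55/16,Y:55/16)
total length: 291/8

B,SZ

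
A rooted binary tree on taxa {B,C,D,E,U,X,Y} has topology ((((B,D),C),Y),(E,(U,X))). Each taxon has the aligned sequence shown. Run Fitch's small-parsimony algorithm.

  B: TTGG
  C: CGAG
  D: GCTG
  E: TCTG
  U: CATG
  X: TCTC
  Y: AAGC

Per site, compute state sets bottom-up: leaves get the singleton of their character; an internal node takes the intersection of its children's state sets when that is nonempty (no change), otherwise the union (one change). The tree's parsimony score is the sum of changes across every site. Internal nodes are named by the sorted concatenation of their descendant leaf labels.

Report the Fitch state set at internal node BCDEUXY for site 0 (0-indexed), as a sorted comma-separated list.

site 0, node BD: B={T} ∪ D={G} → {G,T} (+1)
site 0, node BCD: BD={G,T} ∪ C={C} → {C,G,T} (+1)
site 0, node BCDY: BCD={C,G,T} ∪ Y={A} → {A,C,G,T} (+1)
site 0, node UX: U={C} ∪ X={T} → {C,T} (+1)
site 0, node EUX: E={T} ∩ UX={C,T} → {T} (+0)
site 0, node BCDEUXY: BCDY={A,C,G,T} ∩ EUX={T} → {T} (+0)
site 1, node BD: B={T} ∪ D={C} → {C,T} (+1)
site 1, node BCD: BD={C,T} ∪ C={G} → {C,G,T} (+1)
site 1, node BCDY: BCD={C,G,T} ∪ Y={A} → {A,C,G,T} (+1)
site 1, node UX: U={A} ∪ X={C} → {A,C} (+1)
site 1, node EUX: E={C} ∩ UX={A,C} → {C} (+0)
site 1, node BCDEUXY: BCDY={A,C,G,T} ∩ EUX={C} → {C} (+0)
site 2, node BD: B={G} ∪ D={T} → {G,T} (+1)
site 2, node BCD: BD={G,T} ∪ C={A} → {A,G,T} (+1)
site 2, node BCDY: BCD={A,G,T} ∩ Y={G} → {G} (+0)
site 2, node UX: U={T} ∩ X={T} → {T} (+0)
site 2, node EUX: E={T} ∩ UX={T} → {T} (+0)
site 2, node BCDEUXY: BCDY={G} ∪ EUX={T} → {G,T} (+1)
site 3, node BD: B={G} ∩ D={G} → {G} (+0)
site 3, node BCD: BD={G} ∩ C={G} → {G} (+0)
site 3, node BCDY: BCD={G} ∪ Y={C} → {C,G} (+1)
site 3, node UX: U={G} ∪ X={C} → {C,G} (+1)
site 3, node EUX: E={G} ∩ UX={C,G} → {G} (+0)
site 3, node BCDEUXY: BCDY={C,G} ∩ EUX={G} → {G} (+0)
per-site changes: [4, 4, 3, 2]; total = 13

T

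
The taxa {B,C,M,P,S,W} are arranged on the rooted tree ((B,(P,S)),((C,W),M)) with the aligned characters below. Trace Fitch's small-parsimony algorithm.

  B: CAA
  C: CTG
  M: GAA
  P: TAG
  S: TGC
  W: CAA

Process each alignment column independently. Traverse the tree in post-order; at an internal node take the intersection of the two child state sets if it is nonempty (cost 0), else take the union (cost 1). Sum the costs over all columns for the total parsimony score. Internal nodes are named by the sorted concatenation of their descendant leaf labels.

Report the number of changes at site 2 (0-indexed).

3

PS@0: {T} ∩ {T} = {T} (intersection, +0)
BPS@0: {C} ∪ {T} = {C,T} (union, +1)
CW@0: {C} ∩ {C} = {C} (intersection, +0)
CMW@0: {C} ∪ {G} = {C,G} (union, +1)
BCMPSW@0: {C,T} ∩ {C,G} = {C} (intersection, +0)
PS@1: {A} ∪ {G} = {A,G} (union, +1)
BPS@1: {A} ∩ {A,G} = {A} (intersection, +0)
CW@1: {T} ∪ {A} = {A,T} (union, +1)
CMW@1: {A,T} ∩ {A} = {A} (intersection, +0)
BCMPSW@1: {A} ∩ {A} = {A} (intersection, +0)
PS@2: {G} ∪ {C} = {C,G} (union, +1)
BPS@2: {A} ∪ {C,G} = {A,C,G} (union, +1)
CW@2: {G} ∪ {A} = {A,G} (union, +1)
CMW@2: {A,G} ∩ {A} = {A} (intersection, +0)
BCMPSW@2: {A,C,G} ∩ {A} = {A} (intersection, +0)
per-site changes: [2, 2, 3]; total = 7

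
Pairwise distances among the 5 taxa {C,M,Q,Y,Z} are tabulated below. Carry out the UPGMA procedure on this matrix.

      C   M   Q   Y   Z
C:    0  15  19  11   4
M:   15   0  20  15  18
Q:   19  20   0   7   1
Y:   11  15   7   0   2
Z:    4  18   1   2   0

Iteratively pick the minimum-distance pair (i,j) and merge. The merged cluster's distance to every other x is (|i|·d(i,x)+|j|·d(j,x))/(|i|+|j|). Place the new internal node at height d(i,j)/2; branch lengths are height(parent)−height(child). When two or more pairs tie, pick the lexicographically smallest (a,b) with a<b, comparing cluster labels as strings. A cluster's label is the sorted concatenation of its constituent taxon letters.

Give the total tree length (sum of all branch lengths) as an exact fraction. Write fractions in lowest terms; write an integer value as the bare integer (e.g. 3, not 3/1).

305/12

step 1: merge (Q,Z) at d=1; branch lengths Q→1/2, Z→1/2; new cluster QZ
  updated: d(C,QZ)=23/2, d(M,QZ)=19, d(QZ,Y)=9/2
step 2: merge (QZ,Y) at d=9/2; branch lengths QZ→7/4, Y→9/4; new cluster QYZ
  updated: d(C,QYZ)=34/3, d(M,QYZ)=53/3
step 3: merge (C,QYZ) at d=34/3; branch lengths C→17/3, QYZ→41/12; new cluster CQYZ
  updated: d(CQYZ,M)=17
step 4: merge (CQYZ,M) at d=17; branch lengths CQYZ→17/6, M→17/2; new cluster CMQYZ
final tree: ((C:17/3,((Q:1/2,Z:1/2):7/4,Y:9/4):41/12):17/6,M:17/2)
total length: 305/12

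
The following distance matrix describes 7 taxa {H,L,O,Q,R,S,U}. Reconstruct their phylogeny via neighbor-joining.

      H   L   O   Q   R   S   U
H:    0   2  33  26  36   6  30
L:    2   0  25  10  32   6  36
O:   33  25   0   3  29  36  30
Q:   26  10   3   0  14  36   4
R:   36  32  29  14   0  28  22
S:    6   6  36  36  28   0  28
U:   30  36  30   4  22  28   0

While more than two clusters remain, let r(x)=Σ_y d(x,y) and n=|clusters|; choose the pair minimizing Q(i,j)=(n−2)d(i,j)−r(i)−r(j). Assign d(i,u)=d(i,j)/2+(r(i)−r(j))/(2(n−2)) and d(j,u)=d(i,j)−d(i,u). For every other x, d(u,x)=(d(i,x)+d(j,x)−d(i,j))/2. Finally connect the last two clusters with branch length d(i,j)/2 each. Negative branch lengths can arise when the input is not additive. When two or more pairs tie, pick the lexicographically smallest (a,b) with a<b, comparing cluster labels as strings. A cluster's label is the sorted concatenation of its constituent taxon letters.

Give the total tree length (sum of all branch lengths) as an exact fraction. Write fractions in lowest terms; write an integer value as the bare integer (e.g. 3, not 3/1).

step 1: merge (H,S) at d=6, Q=-243; branch lengths H→23/10, S→37/10; new cluster HS
  updated: d(HS,L)=1, d(HS,O)=63/2, d(HS,Q)=28, d(HS,R)=29, d(HS,U)=26
step 2: merge (HS,L) at d=1, Q=-431/2; branch lengths HS→31/16, L→-15/16; new cluster HLS
  updated: d(HLS,O)=111/4, d(HLS,Q)=37/2, d(HLS,R)=30, d(HLS,U)=61/2
step 3: merge (O,Q) at d=3, Q=-481/4; branch lengths O→79/8, Q→-55/8; new cluster OQ
  updated: d(HLS,OQ)=173/8, d(OQ,R)=20, d(OQ,U)=31/2
step 4: merge (HLS,OQ) at d=173/8, Q=-96; branch lengths HLS→273/16, OQ→73/16; new cluster HLOQS
  updated: d(HLOQS,R)=227/16, d(HLOQS,U)=195/16
step 5: merge (HLOQS,R) at d=227/16, Q=-387/8; branch lengths HLOQS→35/16, R→12; new cluster HLOQRS
  updated: d(HLOQRS,U)=10
step 6: merge (HLOQRS,U) at d=10; branch lengths HLOQRS→5, U→5; new cluster HLOQRSU
final tree: (((((H:23/10,S:37/10):31/16,L:-15/16):273/16,(O:79/8,Q:-55/8):73/16):35/16,R:12):5,U:5)
total length: 893/16

893/16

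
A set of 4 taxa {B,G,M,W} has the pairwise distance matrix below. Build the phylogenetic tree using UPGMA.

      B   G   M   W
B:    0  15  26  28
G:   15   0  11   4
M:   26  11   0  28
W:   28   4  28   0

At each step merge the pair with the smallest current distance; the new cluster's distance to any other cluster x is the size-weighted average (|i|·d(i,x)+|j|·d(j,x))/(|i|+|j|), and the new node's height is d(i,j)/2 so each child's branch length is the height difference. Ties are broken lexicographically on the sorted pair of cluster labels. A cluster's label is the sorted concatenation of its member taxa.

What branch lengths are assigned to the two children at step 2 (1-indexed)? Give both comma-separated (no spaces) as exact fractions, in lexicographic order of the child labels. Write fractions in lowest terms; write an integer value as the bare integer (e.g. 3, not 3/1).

31/4,39/4

step 1: merge (G,W) at d=4; branch lengths G→2, W→2; new cluster GW
  updated: d(B,GW)=43/2, d(GW,M)=39/2
step 2: merge (GW,M) at d=39/2; branch lengths GW→31/4, M→39/4; new cluster GMW
  updated: d(B,GMW)=23
step 3: merge (B,GMW) at d=23; branch lengths B→23/2, GMW→7/4; new cluster BGMW
final tree: (B:23/2,((G:2,W:2):31/4,M:39/4):7/4)
total length: 139/4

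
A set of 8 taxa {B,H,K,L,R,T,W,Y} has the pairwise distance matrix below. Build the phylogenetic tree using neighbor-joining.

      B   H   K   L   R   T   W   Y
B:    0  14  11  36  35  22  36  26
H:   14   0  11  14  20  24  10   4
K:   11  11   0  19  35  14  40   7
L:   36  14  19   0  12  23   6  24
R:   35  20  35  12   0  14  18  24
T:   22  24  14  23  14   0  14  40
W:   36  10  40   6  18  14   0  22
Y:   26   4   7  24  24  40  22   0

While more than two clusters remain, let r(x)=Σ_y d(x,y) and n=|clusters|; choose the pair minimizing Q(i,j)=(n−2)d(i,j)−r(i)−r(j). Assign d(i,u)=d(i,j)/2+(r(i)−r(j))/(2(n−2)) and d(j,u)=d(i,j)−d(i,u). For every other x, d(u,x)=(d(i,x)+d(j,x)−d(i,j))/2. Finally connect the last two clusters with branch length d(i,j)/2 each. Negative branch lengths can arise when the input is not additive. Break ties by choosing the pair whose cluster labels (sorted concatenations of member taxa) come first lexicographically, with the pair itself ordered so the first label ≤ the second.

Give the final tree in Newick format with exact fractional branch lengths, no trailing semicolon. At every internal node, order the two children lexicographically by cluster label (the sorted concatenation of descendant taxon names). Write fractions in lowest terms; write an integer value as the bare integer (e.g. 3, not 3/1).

1. join B+K (d=11, Q=-251) ⇒ BK; edges |B|=109/12, |K|=23/12
  updated: d(BK,H)=7, d(BK,L)=22, d(BK,R)=59/2, d(BK,T)=25/2, d(BK,W)=65/2, d(BK,Y)=11
2. join BK+Y (d=11, Q=-369/2) ⇒ BKY; edges |BK|=89/20, |Y|=131/20
  updated: d(BKY,H)=0, d(BKY,L)=35/2, d(BKY,R)=85/4, d(BKY,T)=83/4, d(BKY,W)=87/4
3. join BKY+H (d=0, Q=-597/4) ⇒ BHKY; edges |BKY|=53/32, |H|=-53/32
  updated: d(BHKY,L)=63/4, d(BHKY,R)=165/8, d(BHKY,T)=179/8, d(BHKY,W)=127/8
4. join R+T (d=14, Q=-96) ⇒ RT; edges |R|=133/24, |T|=203/24
  updated: d(BHKY,RT)=29/2, d(L,RT)=21/2, d(RT,W)=9
5. join BHKY+RT (d=29/2, Q=-409/8) ⇒ BHKRTY; edges |BHKY|=329/32, |RT|=135/32
  updated: d(BHKRTY,L)=47/8, d(BHKRTY,W)=83/16
6. join BHKRTY+L (d=47/8, Q=-273/16) ⇒ BHKLRTY; edges |BHKRTY|=81/32, |L|=107/32
  updated: d(BHKLRTY,W)=85/32
7. join BHKLRTY+W (d=85/32) ⇒ BHKLRTWY; edges |BHKLRTY|=85/64, |W|=85/64
final tree: ((((((B:109/12,K:23/12):89/20,Y:131/20):53/32,H:-53/32):329/32,(R:133/24,T:203/24):135/32):81/32,L:107/32):85/64,W:85/64)
total length: 1889/32

((((((B:109/12,K:23/12):89/20,Y:131/20):53/32,H:-53/32):329/32,(R:133/24,T:203/24):135/32):81/32,L:107/32):85/64,W:85/64)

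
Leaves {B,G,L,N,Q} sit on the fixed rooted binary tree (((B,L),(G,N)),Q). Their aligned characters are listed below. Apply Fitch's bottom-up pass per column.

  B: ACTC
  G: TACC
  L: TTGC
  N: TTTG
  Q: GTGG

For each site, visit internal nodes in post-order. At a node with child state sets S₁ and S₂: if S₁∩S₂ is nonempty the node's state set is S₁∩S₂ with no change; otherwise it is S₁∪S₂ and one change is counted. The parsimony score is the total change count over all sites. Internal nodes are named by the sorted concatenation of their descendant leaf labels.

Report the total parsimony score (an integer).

site 0, node BL: B={A} ∪ L={T} → {A,T} (+1)
site 0, node GN: G={T} ∩ N={T} → {T} (+0)
site 0, node BGLN: BL={A,T} ∩ GN={T} → {T} (+0)
site 0, node BGLNQ: BGLN={T} ∪ Q={G} → {G,T} (+1)
site 1, node BL: B={C} ∪ L={T} → {C,T} (+1)
site 1, node GN: G={A} ∪ N={T} → {A,T} (+1)
site 1, node BGLN: BL={C,T} ∩ GN={A,T} → {T} (+0)
site 1, node BGLNQ: BGLN={T} ∩ Q={T} → {T} (+0)
site 2, node BL: B={T} ∪ L={G} → {G,T} (+1)
site 2, node GN: G={C} ∪ N={T} → {C,T} (+1)
site 2, node BGLN: BL={G,T} ∩ GN={C,T} → {T} (+0)
site 2, node BGLNQ: BGLN={T} ∪ Q={G} → {G,T} (+1)
site 3, node BL: B={C} ∩ L={C} → {C} (+0)
site 3, node GN: G={C} ∪ N={G} → {C,G} (+1)
site 3, node BGLN: BL={C} ∩ GN={C,G} → {C} (+0)
site 3, node BGLNQ: BGLN={C} ∪ Q={G} → {C,G} (+1)
per-site changes: [2, 2, 3, 2]; total = 9

9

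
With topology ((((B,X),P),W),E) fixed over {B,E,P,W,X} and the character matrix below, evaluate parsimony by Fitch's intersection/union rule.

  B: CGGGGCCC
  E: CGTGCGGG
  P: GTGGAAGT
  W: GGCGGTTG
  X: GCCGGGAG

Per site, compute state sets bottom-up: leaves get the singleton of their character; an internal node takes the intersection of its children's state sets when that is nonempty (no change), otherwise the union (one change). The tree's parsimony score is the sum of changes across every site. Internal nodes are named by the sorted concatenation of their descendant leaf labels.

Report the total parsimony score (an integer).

17

BX@0: {C} ∪ {G} = {C,G} (union, +1)
BPX@0: {C,G} ∩ {G} = {G} (intersection, +0)
BPWX@0: {G} ∩ {G} = {G} (intersection, +0)
BEPWX@0: {G} ∪ {C} = {C,G} (union, +1)
BX@1: {G} ∪ {C} = {C,G} (union, +1)
BPX@1: {C,G} ∪ {T} = {C,G,T} (union, +1)
BPWX@1: {C,G,T} ∩ {G} = {G} (intersection, +0)
BEPWX@1: {G} ∩ {G} = {G} (intersection, +0)
BX@2: {G} ∪ {C} = {C,G} (union, +1)
BPX@2: {C,G} ∩ {G} = {G} (intersection, +0)
BPWX@2: {G} ∪ {C} = {C,G} (union, +1)
BEPWX@2: {C,G} ∪ {T} = {C,G,T} (union, +1)
BX@3: {G} ∩ {G} = {G} (intersection, +0)
BPX@3: {G} ∩ {G} = {G} (intersection, +0)
BPWX@3: {G} ∩ {G} = {G} (intersection, +0)
BEPWX@3: {G} ∩ {G} = {G} (intersection, +0)
BX@4: {G} ∩ {G} = {G} (intersection, +0)
BPX@4: {G} ∪ {A} = {A,G} (union, +1)
BPWX@4: {A,G} ∩ {G} = {G} (intersection, +0)
BEPWX@4: {G} ∪ {C} = {C,G} (union, +1)
BX@5: {C} ∪ {G} = {C,G} (union, +1)
BPX@5: {C,G} ∪ {A} = {A,C,G} (union, +1)
BPWX@5: {A,C,G} ∪ {T} = {A,C,G,T} (union, +1)
BEPWX@5: {A,C,G,T} ∩ {G} = {G} (intersection, +0)
BX@6: {C} ∪ {A} = {A,C} (union, +1)
BPX@6: {A,C} ∪ {G} = {A,C,G} (union, +1)
BPWX@6: {A,C,G} ∪ {T} = {A,C,G,T} (union, +1)
BEPWX@6: {A,C,G,T} ∩ {G} = {G} (intersection, +0)
BX@7: {C} ∪ {G} = {C,G} (union, +1)
BPX@7: {C,G} ∪ {T} = {C,G,T} (union, +1)
BPWX@7: {C,G,T} ∩ {G} = {G} (intersection, +0)
BEPWX@7: {G} ∩ {G} = {G} (intersection, +0)
per-site changes: [2, 2, 3, 0, 2, 3, 3, 2]; total = 17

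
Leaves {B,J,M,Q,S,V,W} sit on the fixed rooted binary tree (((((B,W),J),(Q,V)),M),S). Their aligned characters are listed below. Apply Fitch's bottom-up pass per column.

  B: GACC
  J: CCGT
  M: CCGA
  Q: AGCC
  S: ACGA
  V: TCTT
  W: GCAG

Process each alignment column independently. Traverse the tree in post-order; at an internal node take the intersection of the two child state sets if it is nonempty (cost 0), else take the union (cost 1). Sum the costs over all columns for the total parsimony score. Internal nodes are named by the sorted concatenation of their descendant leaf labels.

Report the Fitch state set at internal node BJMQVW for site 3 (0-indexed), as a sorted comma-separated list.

A,C,T

[col 0] BW: children B:{G}, W:{G} ∩→ {G}; cost 0
[col 0] BJW: children BW:{G}, J:{C} ∪→ {C,G}; cost 1
[col 0] QV: children Q:{A}, V:{T} ∪→ {A,T}; cost 1
[col 0] BJQVW: children BJW:{C,G}, QV:{A,T} ∪→ {A,C,G,T}; cost 1
[col 0] BJMQVW: children BJQVW:{A,C,G,T}, M:{C} ∩→ {C}; cost 0
[col 0] BJMQSVW: children BJMQVW:{C}, S:{A} ∪→ {A,C}; cost 1
[col 1] BW: children B:{A}, W:{C} ∪→ {A,C}; cost 1
[col 1] BJW: children BW:{A,C}, J:{C} ∩→ {C}; cost 0
[col 1] QV: children Q:{G}, V:{C} ∪→ {C,G}; cost 1
[col 1] BJQVW: children BJW:{C}, QV:{C,G} ∩→ {C}; cost 0
[col 1] BJMQVW: children BJQVW:{C}, M:{C} ∩→ {C}; cost 0
[col 1] BJMQSVW: children BJMQVW:{C}, S:{C} ∩→ {C}; cost 0
[col 2] BW: children B:{C}, W:{A} ∪→ {A,C}; cost 1
[col 2] BJW: children BW:{A,C}, J:{G} ∪→ {A,C,G}; cost 1
[col 2] QV: children Q:{C}, V:{T} ∪→ {C,T}; cost 1
[col 2] BJQVW: children BJW:{A,C,G}, QV:{C,T} ∩→ {C}; cost 0
[col 2] BJMQVW: children BJQVW:{C}, M:{G} ∪→ {C,G}; cost 1
[col 2] BJMQSVW: children BJMQVW:{C,G}, S:{G} ∩→ {G}; cost 0
[col 3] BW: children B:{C}, W:{G} ∪→ {C,G}; cost 1
[col 3] BJW: children BW:{C,G}, J:{T} ∪→ {C,G,T}; cost 1
[col 3] QV: children Q:{C}, V:{T} ∪→ {C,T}; cost 1
[col 3] BJQVW: children BJW:{C,G,T}, QV:{C,T} ∩→ {C,T}; cost 0
[col 3] BJMQVW: children BJQVW:{C,T}, M:{A} ∪→ {A,C,T}; cost 1
[col 3] BJMQSVW: children BJMQVW:{A,C,T}, S:{A} ∩→ {A}; cost 0
per-site changes: [4, 2, 4, 4]; total = 14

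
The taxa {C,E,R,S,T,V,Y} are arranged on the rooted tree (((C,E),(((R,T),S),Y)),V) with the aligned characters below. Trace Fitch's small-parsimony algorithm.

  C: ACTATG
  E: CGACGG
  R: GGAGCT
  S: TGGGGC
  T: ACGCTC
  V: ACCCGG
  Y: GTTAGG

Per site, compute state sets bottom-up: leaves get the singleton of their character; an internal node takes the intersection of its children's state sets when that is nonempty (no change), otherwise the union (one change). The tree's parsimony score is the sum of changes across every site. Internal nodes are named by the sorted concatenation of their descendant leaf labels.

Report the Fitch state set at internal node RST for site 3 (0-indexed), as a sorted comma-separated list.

CE@0: {A} ∪ {C} = {A,C} (union, +1)
RT@0: {G} ∪ {A} = {A,G} (union, +1)
RST@0: {A,G} ∪ {T} = {A,G,T} (union, +1)
RSTY@0: {A,G,T} ∩ {G} = {G} (intersection, +0)
CERSTY@0: {A,C} ∪ {G} = {A,C,G} (union, +1)
CERSTVY@0: {A,C,G} ∩ {A} = {A} (intersection, +0)
CE@1: {C} ∪ {G} = {C,G} (union, +1)
RT@1: {G} ∪ {C} = {C,G} (union, +1)
RST@1: {C,G} ∩ {G} = {G} (intersection, +0)
RSTY@1: {G} ∪ {T} = {G,T} (union, +1)
CERSTY@1: {C,G} ∩ {G,T} = {G} (intersection, +0)
CERSTVY@1: {G} ∪ {C} = {C,G} (union, +1)
CE@2: {T} ∪ {A} = {A,T} (union, +1)
RT@2: {A} ∪ {G} = {A,G} (union, +1)
RST@2: {A,G} ∩ {G} = {G} (intersection, +0)
RSTY@2: {G} ∪ {T} = {G,T} (union, +1)
CERSTY@2: {A,T} ∩ {G,T} = {T} (intersection, +0)
CERSTVY@2: {T} ∪ {C} = {C,T} (union, +1)
CE@3: {A} ∪ {C} = {A,C} (union, +1)
RT@3: {G} ∪ {C} = {C,G} (union, +1)
RST@3: {C,G} ∩ {G} = {G} (intersection, +0)
RSTY@3: {G} ∪ {A} = {A,G} (union, +1)
CERSTY@3: {A,C} ∩ {A,G} = {A} (intersection, +0)
CERSTVY@3: {A} ∪ {C} = {A,C} (union, +1)
CE@4: {T} ∪ {G} = {G,T} (union, +1)
RT@4: {C} ∪ {T} = {C,T} (union, +1)
RST@4: {C,T} ∪ {G} = {C,G,T} (union, +1)
RSTY@4: {C,G,T} ∩ {G} = {G} (intersection, +0)
CERSTY@4: {G,T} ∩ {G} = {G} (intersection, +0)
CERSTVY@4: {G} ∩ {G} = {G} (intersection, +0)
CE@5: {G} ∩ {G} = {G} (intersection, +0)
RT@5: {T} ∪ {C} = {C,T} (union, +1)
RST@5: {C,T} ∩ {C} = {C} (intersection, +0)
RSTY@5: {C} ∪ {G} = {C,G} (union, +1)
CERSTY@5: {G} ∩ {C,G} = {G} (intersection, +0)
CERSTVY@5: {G} ∩ {G} = {G} (intersection, +0)
per-site changes: [4, 4, 4, 4, 3, 2]; total = 21

G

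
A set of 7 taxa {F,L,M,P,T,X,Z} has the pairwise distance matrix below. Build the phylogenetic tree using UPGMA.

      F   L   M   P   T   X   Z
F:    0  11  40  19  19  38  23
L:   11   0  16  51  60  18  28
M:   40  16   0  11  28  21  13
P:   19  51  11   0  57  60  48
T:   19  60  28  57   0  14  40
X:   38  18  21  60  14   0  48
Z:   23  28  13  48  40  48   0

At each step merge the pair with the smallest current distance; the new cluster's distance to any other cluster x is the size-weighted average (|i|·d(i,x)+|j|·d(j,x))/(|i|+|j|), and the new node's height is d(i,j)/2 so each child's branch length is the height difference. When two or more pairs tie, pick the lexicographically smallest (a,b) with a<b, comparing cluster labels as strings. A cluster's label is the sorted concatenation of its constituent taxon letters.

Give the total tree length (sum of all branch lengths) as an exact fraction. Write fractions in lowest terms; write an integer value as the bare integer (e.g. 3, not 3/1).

1. join F+L (d=11) ⇒ FL; edges |F|=11/2, |L|=11/2
  updated: d(FL,M)=28, d(FL,P)=35, d(FL,T)=79/2, d(FL,X)=28, d(FL,Z)=51/2
2. join M+P (d=11) ⇒ MP; edges |M|=11/2, |P|=11/2
  updated: d(FL,MP)=63/2, d(MP,T)=85/2, d(MP,X)=81/2, d(MP,Z)=61/2
3. join T+X (d=14) ⇒ TX; edges |T|=7, |X|=7
  updated: d(FL,TX)=135/4, d(MP,TX)=83/2, d(TX,Z)=44
4. join FL+Z (d=51/2) ⇒ FLZ; edges |FL|=29/4, |Z|=51/4
  updated: d(FLZ,MP)=187/6, d(FLZ,TX)=223/6
5. join FLZ+MP (d=187/6) ⇒ FLMPZ; edges |FLZ|=17/6, |MP|=121/12
  updated: d(FLMPZ,TX)=389/10
6. join FLMPZ+TX (d=389/10) ⇒ FLMPTXZ; edges |FLMPZ|=58/15, |TX|=249/20
final tree: ((((F:11/2,L:11/2):29/4,Z:51/4):17/6,(M:11/2,P:11/2):121/12):58/15,(T:7,X:7):249/20)
total length: 2557/30

2557/30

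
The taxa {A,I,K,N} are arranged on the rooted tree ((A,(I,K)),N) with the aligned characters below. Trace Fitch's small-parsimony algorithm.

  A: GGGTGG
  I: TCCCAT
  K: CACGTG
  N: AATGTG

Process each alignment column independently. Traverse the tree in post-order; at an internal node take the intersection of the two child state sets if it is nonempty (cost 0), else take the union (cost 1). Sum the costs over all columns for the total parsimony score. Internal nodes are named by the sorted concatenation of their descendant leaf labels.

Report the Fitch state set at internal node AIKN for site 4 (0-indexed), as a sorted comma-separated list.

[col 0] IK: children I:{T}, K:{C} ∪→ {C,T}; cost 1
[col 0] AIK: children A:{G}, IK:{C,T} ∪→ {C,G,T}; cost 1
[col 0] AIKN: children AIK:{C,G,T}, N:{A} ∪→ {A,C,G,T}; cost 1
[col 1] IK: children I:{C}, K:{A} ∪→ {A,C}; cost 1
[col 1] AIK: children A:{G}, IK:{A,C} ∪→ {A,C,G}; cost 1
[col 1] AIKN: children AIK:{A,C,G}, N:{A} ∩→ {A}; cost 0
[col 2] IK: children I:{C}, K:{C} ∩→ {C}; cost 0
[col 2] AIK: children A:{G}, IK:{C} ∪→ {C,G}; cost 1
[col 2] AIKN: children AIK:{C,G}, N:{T} ∪→ {C,G,T}; cost 1
[col 3] IK: children I:{C}, K:{G} ∪→ {C,G}; cost 1
[col 3] AIK: children A:{T}, IK:{C,G} ∪→ {C,G,T}; cost 1
[col 3] AIKN: children AIK:{C,G,T}, N:{G} ∩→ {G}; cost 0
[col 4] IK: children I:{A}, K:{T} ∪→ {A,T}; cost 1
[col 4] AIK: children A:{G}, IK:{A,T} ∪→ {A,G,T}; cost 1
[col 4] AIKN: children AIK:{A,G,T}, N:{T} ∩→ {T}; cost 0
[col 5] IK: children I:{T}, K:{G} ∪→ {G,T}; cost 1
[col 5] AIK: children A:{G}, IK:{G,T} ∩→ {G}; cost 0
[col 5] AIKN: children AIK:{G}, N:{G} ∩→ {G}; cost 0
per-site changes: [3, 2, 2, 2, 2, 1]; total = 12

T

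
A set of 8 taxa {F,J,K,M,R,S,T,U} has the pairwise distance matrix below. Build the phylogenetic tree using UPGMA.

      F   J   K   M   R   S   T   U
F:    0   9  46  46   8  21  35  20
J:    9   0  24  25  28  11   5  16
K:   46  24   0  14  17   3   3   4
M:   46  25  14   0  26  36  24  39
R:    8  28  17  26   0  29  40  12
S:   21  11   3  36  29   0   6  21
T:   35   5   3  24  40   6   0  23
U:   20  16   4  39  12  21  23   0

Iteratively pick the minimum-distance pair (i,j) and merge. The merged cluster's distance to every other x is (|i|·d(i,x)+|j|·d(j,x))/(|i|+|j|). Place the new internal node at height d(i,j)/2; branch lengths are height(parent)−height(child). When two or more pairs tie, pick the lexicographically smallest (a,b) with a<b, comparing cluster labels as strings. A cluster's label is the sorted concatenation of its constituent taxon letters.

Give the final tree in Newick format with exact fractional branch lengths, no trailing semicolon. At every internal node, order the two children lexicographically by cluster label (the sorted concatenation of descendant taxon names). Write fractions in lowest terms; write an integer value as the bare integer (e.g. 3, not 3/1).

((((F:4,R:4):4,U:8):97/24,(J:20/3,((K:3/2,S:3/2):3/4,T:9/4):53/12):43/8):71/24,M:15)

iteration 1: select K,S (d=3); attach at lengths (3/2, 3/2); label the merged cluster KS
  updated: d(F,KS)=67/2, d(J,KS)=35/2, d(KS,M)=25, d(KS,R)=23, d(KS,T)=9/2, d(KS,U)=25/2
iteration 2: select KS,T (d=9/2); attach at lengths (3/4, 9/4); label the merged cluster KST
  updated: d(F,KST)=34, d(J,KST)=40/3, d(KST,M)=74/3, d(KST,R)=86/3, d(KST,U)=16
iteration 3: select F,R (d=8); attach at lengths (4, 4); label the merged cluster FR
  updated: d(FR,J)=37/2, d(FR,KST)=94/3, d(FR,M)=36, d(FR,U)=16
iteration 4: select J,KST (d=40/3); attach at lengths (20/3, 53/12); label the merged cluster JKST
  updated: d(FR,JKST)=225/8, d(JKST,M)=99/4, d(JKST,U)=16
iteration 5: select FR,U (d=16); attach at lengths (4, 8); label the merged cluster FRU
  updated: d(FRU,JKST)=289/12, d(FRU,M)=37
iteration 6: select FRU,JKST (d=289/12); attach at lengths (97/24, 43/8); label the merged cluster FJKRSTU
  updated: d(FJKRSTU,M)=30
iteration 7: select FJKRSTU,M (d=30); attach at lengths (71/24, 15); label the merged cluster FJKMRSTU
final tree: ((((F:4,R:4):4,U:8):97/24,(J:20/3,((K:3/2,S:3/2):3/4,T:9/4):53/12):43/8):71/24,M:15)
total length: 1547/24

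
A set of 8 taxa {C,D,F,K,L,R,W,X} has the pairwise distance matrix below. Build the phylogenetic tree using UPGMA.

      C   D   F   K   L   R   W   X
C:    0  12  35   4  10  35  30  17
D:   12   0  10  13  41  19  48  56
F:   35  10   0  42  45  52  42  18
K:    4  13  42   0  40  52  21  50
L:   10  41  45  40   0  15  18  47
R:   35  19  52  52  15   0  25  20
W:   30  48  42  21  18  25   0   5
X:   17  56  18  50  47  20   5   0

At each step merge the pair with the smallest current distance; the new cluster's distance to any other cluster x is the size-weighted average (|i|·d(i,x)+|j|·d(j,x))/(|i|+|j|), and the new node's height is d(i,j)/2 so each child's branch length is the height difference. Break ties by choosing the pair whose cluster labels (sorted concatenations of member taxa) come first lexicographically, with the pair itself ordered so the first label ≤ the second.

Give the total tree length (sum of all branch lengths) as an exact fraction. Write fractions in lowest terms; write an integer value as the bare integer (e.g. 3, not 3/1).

step 1: merge (C,K) at d=4; branch lengths C→2, K→2; new cluster CK
  updated: d(CK,D)=25/2, d(CK,F)=77/2, d(CK,L)=25, d(CK,R)=87/2, d(CK,W)=51/2, d(CK,X)=67/2
step 2: merge (W,X) at d=5; branch lengths W→5/2, X→5/2; new cluster WX
  updated: d(CK,WX)=59/2, d(D,WX)=52, d(F,WX)=30, d(L,WX)=65/2, d(R,WX)=45/2
step 3: merge (D,F) at d=10; branch lengths D→5, F→5; new cluster DF
  updated: d(CK,DF)=51/2, d(DF,L)=43, d(DF,R)=71/2, d(DF,WX)=41
step 4: merge (L,R) at d=15; branch lengths L→15/2, R→15/2; new cluster LR
  updated: d(CK,LR)=137/4, d(DF,LR)=157/4, d(LR,WX)=55/2
step 5: merge (CK,DF) at d=51/2; branch lengths CK→43/4, DF→31/4; new cluster CDFK
  updated: d(CDFK,LR)=147/4, d(CDFK,WX)=141/4
step 6: merge (LR,WX) at d=55/2; branch lengths LR→25/4, WX→45/4; new cluster LRWX
  updated: d(CDFK,LRWX)=36
step 7: merge (CDFK,LRWX) at d=36; branch lengths CDFK→21/4, LRWX→17/4; new cluster CDFKLRWX
final tree: (((C:2,K:2):43/4,(D:5,F:5):31/4):21/4,((L:15/2,R:15/2):25/4,(W:5/2,X:5/2):45/4):17/4)
total length: 159/2

159/2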